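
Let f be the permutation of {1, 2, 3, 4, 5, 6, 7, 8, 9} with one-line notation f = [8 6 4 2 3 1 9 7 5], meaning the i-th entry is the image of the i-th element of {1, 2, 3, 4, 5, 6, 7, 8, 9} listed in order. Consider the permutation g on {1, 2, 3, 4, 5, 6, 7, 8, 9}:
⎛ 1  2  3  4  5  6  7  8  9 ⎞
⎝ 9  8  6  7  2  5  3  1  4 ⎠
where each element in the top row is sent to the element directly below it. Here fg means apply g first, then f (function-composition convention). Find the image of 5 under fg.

g(5) = 2, then f(2) = 6; composing gives (fg)(5) = 6.

6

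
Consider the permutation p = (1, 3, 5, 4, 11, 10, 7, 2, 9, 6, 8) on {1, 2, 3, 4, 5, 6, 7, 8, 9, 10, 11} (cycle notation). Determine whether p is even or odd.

The cycle lengths are 11.
A cycle of length ℓ contributes ℓ−1 transpositions, so p is a product of 10 transpositions — even.

even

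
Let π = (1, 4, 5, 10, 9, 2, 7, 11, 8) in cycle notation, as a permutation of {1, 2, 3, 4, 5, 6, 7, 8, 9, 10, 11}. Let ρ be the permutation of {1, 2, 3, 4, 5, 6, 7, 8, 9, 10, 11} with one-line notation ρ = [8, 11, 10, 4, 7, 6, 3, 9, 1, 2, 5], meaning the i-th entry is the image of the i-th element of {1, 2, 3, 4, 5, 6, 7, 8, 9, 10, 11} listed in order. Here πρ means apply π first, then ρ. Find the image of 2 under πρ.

3

π(2) = 7, then ρ(7) = 3; composing gives (πρ)(2) = 3.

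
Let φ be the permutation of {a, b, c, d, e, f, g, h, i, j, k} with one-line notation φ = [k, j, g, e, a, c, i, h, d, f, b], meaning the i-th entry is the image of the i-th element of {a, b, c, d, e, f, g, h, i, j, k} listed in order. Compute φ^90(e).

Tracing e → a → … returns to e after 10 steps, so e lies in a 10-cycle (a, k, b, j, f, c, g, i, d, e).
Powers repeat with period 10 on this cycle, and 90 mod 10 = 0, so φ^90(e) = φ^0(e).
So φ^90(e) = e.

e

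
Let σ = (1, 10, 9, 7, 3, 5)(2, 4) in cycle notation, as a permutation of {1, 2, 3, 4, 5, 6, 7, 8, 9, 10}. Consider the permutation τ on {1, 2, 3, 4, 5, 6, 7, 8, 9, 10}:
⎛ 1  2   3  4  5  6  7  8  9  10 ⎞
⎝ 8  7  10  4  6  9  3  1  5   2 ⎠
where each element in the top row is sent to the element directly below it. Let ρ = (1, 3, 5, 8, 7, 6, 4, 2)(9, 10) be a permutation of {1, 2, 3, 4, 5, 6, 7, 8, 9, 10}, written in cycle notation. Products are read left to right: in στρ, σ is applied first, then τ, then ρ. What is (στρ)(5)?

7

Apply the permutations in order: σ(5) = 1, then τ(1) = 8, then ρ(8) = 7. So (στρ)(5) = 7.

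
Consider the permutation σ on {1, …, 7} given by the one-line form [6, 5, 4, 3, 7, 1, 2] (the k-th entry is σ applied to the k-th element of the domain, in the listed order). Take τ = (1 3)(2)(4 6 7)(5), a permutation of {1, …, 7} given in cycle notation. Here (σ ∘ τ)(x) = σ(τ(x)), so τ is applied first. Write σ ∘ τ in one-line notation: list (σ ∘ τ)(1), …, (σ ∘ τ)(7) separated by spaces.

(σ ∘ τ)(x) = σ(τ(x)). Computing each image: σ(τ(1)) = σ(3) = 4, σ(τ(2)) = σ(2) = 5, σ(τ(3)) = σ(1) = 6, σ(τ(4)) = σ(6) = 1, σ(τ(5)) = σ(5) = 7, σ(τ(6)) = σ(7) = 2, σ(τ(7)) = σ(4) = 3.
Hence σ ∘ τ = [4 5 6 1 7 2 3].

4 5 6 1 7 2 3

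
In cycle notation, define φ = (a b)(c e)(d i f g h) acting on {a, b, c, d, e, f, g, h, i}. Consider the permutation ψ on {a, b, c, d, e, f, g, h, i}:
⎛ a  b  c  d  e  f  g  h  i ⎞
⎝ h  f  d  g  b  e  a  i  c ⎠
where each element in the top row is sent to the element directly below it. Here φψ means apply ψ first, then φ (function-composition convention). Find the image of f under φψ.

ψ(f) = e, then φ(e) = c; composing gives (φψ)(f) = c.

c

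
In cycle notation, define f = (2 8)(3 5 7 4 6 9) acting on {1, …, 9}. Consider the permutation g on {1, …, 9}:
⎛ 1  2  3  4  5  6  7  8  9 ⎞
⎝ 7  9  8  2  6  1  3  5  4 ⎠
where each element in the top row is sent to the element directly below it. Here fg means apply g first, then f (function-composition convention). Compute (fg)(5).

9

(fg)(5) = f(g(5)). g(5) = 6, then f(6) = 9. So (fg)(5) = 9.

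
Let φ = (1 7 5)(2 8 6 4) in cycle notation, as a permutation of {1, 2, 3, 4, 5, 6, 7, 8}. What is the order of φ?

12

The cycle type of φ is (4, 3, 1).
The order of φ is the least common multiple of its cycle lengths: lcm(4, 3) = 12.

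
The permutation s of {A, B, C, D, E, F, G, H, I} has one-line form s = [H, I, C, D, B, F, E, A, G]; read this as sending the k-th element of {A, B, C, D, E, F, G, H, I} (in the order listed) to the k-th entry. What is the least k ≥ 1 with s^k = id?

4

Writing s as disjoint cycles, the cycle lengths are 4, 2, 1, 1, 1.
Since disjoint cycles commute, ord(s) = lcm(4, 2) = 4.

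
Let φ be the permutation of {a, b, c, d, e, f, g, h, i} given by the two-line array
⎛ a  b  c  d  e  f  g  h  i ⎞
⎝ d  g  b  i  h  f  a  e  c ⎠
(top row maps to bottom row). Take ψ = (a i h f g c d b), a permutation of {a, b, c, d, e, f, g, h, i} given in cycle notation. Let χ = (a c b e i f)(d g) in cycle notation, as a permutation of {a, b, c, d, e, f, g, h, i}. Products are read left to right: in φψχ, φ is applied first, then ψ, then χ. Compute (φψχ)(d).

(φψχ)(d) = χ(ψ(φ(d))). φ(d) = i, then ψ(i) = h, then χ(h) = h, so the result is h.

h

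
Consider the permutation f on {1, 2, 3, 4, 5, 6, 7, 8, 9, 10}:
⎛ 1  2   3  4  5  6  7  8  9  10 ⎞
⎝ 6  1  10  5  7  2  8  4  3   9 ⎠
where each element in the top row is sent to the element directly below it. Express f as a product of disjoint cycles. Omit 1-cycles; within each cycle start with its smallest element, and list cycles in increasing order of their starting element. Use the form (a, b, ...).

From 1: 1 → 6 → 2 → 1, closing the cycle (1, 6, 2).
Continuing from each remaining unvisited element yields (1, 6, 2)(3, 10, 9)(4, 5, 7, 8).

(1, 6, 2)(3, 10, 9)(4, 5, 7, 8)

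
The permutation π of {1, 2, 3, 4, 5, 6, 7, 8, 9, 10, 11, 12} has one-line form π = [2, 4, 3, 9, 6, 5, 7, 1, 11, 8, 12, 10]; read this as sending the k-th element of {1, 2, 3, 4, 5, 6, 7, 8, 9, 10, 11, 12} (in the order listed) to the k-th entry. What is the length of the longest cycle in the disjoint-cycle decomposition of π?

8

Decomposing into disjoint cycles gives (1 2 4 9 11 12 10 8)(5 6); the longest has length 8.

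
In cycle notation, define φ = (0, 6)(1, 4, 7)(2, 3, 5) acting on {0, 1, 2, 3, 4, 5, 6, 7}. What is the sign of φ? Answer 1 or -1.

-1

The cycle lengths are 3, 3, 2.
A cycle of length ℓ contributes ℓ−1 transpositions, so φ is a product of 2 + 2 + 1 = 5 transpositions — odd.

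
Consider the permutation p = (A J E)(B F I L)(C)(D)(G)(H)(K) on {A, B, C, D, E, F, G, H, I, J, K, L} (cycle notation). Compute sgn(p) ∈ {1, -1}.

-1

The cycle lengths are 4, 3, 1, 1, 1, 1, 1.
A cycle of length ℓ contributes ℓ−1 transpositions, so p is a product of 3 + 2 = 5 transpositions — odd.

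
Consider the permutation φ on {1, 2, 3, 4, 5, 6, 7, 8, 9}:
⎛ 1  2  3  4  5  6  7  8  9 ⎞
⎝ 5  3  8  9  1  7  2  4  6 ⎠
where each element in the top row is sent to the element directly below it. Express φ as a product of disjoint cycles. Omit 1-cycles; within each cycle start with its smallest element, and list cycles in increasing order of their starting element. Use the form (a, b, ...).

(1, 5)(2, 3, 8, 4, 9, 6, 7)

Iterating φ from 1 gives 1 → 5 → 1; that is the 2-cycle (1, 5).
Continuing from each remaining unvisited element yields (1, 5)(2, 3, 8, 4, 9, 6, 7).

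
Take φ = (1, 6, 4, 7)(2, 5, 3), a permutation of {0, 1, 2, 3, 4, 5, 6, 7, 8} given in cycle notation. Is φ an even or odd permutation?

odd

The cycle lengths are 4, 3, 1, 1.
A cycle of length ℓ contributes ℓ−1 transpositions, so φ is a product of 3 + 2 = 5 transpositions — odd.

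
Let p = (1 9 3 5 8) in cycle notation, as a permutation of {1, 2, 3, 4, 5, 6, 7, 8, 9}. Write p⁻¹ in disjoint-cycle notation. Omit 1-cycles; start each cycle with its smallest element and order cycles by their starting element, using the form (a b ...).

(1 8 5 3 9)

The inverse reverses each cycle.
After reversing and putting each cycle's least element first, p⁻¹ = (1 8 5 3 9).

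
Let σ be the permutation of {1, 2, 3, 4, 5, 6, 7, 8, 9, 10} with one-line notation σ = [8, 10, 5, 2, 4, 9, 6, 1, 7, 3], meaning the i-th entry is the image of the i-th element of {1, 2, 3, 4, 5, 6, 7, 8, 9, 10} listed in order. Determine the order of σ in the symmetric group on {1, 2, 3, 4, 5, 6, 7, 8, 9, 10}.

30

Writing σ as disjoint cycles, the cycle lengths are 5, 3, 2.
The order is lcm(5, 3, 2) = 30.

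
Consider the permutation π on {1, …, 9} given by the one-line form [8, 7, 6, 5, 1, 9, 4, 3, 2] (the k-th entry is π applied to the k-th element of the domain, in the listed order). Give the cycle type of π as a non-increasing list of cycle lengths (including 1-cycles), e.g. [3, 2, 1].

[9]

The disjoint cycles are (1, 8, 3, 6, 9, 2, 7, 4, 5), with lengths 9 in non-increasing order.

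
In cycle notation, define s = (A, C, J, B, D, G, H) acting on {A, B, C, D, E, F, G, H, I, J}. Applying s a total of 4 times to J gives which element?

H

J lies in the 7-cycle (A, C, J, B, D, G, H).
Stepping 4 places around the cycle: J → B → D → G → H.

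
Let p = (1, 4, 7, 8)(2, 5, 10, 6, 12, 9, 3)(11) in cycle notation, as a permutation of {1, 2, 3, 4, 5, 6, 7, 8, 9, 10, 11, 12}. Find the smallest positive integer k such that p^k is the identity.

The disjoint cycles have lengths 7, 4, 1.
Since disjoint cycles commute, ord(p) = lcm(7, 4) = 28.

28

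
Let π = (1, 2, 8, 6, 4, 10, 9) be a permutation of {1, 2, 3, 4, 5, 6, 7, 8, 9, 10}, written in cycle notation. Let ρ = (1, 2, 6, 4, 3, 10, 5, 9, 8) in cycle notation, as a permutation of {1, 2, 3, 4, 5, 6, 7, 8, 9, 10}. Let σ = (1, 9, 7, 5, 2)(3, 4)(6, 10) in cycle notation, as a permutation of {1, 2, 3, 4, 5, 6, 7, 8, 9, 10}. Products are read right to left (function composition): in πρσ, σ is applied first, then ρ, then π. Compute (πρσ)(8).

2

Apply the permutations in order: σ(8) = 8, then ρ(8) = 1, then π(1) = 2. So (πρσ)(8) = 2.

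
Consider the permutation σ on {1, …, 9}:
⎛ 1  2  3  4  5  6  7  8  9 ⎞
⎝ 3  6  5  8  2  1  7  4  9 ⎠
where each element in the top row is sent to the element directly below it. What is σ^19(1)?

6

Tracing 1 → 3 → … returns to 1 after 5 steps, so 1 lies in a 5-cycle (1 3 5 2 6).
Powers repeat with period 5 on this cycle, and 19 mod 5 = 4, so σ^19(1) = σ^4(1).
Advancing 4 steps from 1: 1 → 3 → 5 → 2 → 6.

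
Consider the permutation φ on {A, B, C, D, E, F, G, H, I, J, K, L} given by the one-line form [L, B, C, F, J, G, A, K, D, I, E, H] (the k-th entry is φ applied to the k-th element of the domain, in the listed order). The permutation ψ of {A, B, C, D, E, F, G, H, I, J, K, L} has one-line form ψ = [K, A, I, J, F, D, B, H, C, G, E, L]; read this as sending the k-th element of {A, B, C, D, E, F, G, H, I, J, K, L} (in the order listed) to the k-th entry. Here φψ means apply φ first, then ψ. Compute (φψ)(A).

First apply φ: φ(A) = L, then ψ(L) = L. Thus (φψ)(A) = L.

L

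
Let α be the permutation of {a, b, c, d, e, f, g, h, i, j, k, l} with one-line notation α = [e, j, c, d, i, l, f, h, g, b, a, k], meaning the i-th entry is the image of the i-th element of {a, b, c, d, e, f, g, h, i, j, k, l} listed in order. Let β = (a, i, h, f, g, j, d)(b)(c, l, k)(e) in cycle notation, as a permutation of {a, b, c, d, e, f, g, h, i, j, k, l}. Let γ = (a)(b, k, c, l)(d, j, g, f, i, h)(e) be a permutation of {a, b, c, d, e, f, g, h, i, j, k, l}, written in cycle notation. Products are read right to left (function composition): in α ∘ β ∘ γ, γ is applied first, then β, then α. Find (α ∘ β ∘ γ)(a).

g

Apply the permutations in order: γ(a) = a, then β(a) = i, then α(i) = g. So (α ∘ β ∘ γ)(a) = g.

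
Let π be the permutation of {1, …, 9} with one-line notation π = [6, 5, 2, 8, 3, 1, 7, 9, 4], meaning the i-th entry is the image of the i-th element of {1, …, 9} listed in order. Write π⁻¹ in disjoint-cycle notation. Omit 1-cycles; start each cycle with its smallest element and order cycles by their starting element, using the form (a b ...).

First write π in disjoint cycles: (1 6)(2 5 3)(4 8 9).
The inverse reverses every cycle; in canonical form, π⁻¹ = (1 6)(2 3 5)(4 9 8).

(1 6)(2 3 5)(4 9 8)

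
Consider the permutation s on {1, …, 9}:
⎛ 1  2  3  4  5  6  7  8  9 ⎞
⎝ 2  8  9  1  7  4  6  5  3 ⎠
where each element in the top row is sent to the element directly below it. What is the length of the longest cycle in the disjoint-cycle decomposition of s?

7

Decomposing into disjoint cycles gives (1 2 8 5 7 6 4)(3 9); the longest has length 7.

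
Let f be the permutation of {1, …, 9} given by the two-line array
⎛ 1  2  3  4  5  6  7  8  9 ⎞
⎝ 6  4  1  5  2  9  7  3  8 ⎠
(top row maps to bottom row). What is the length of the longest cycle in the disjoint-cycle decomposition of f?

Decomposing into disjoint cycles gives (1 6 9 8 3)(2 4 5); the longest has length 5.

5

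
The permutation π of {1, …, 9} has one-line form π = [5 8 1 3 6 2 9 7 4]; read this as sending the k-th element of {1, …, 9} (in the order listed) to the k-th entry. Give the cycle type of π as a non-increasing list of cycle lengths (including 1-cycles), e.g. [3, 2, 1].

[9]

The disjoint cycles are (1, 5, 6, 2, 8, 7, 9, 4, 3), with lengths 9 in non-increasing order.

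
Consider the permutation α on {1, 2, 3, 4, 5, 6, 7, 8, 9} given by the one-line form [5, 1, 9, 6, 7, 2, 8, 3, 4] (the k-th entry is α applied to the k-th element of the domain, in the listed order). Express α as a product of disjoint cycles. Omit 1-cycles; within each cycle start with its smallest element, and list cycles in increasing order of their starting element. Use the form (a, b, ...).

Iterating α from 1 gives 1 → 5 → 7 → 8 → 3 → 9 → 4 → 6 → 2 → 1; that is the 9-cycle (1, 5, 7, 8, 3, 9, 4, 6, 2).
Repeating from the next unused element and collecting all non-trivial cycles gives (1, 5, 7, 8, 3, 9, 4, 6, 2).

(1, 5, 7, 8, 3, 9, 4, 6, 2)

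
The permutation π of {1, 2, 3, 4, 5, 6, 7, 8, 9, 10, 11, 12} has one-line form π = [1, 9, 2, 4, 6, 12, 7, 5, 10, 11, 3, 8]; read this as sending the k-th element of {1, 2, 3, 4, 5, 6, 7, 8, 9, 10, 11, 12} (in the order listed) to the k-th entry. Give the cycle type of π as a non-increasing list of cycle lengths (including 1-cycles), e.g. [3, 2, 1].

The disjoint cycles are (1)(2 9 10 11 3)(4)(5 6 12 8)(7), with lengths 5, 4, 1, 1, 1 in non-increasing order.

[5, 4, 1, 1, 1]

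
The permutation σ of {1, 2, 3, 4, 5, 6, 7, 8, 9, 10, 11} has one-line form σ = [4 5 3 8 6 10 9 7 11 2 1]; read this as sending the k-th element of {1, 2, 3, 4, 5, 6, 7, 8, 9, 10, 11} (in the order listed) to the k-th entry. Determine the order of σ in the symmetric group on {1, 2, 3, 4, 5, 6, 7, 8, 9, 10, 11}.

Decomposing into disjoint cycles gives cycle lengths 6, 4, 1.
The order of σ is the least common multiple of its cycle lengths: lcm(6, 4) = 12.

12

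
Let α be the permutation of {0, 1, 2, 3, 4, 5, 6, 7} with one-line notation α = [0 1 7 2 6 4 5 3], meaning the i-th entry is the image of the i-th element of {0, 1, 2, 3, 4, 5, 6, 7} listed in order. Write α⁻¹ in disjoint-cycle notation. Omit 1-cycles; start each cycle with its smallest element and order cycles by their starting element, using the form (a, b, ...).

First write α in disjoint cycles: (2, 7, 3)(4, 6, 5).
The inverse reverses every cycle; in canonical form, α⁻¹ = (2, 3, 7)(4, 5, 6).

(2, 3, 7)(4, 5, 6)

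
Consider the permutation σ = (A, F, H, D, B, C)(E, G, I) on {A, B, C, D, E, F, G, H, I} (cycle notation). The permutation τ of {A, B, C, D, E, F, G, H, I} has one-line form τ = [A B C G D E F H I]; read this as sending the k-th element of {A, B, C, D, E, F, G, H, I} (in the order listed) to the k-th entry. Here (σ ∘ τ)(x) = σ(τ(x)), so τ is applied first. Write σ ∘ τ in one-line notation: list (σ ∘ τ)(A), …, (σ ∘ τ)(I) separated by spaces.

F C A I B G H D E

(σ ∘ τ)(x) = σ(τ(x)). Computing each image: σ(τ(A)) = σ(A) = F, σ(τ(B)) = σ(B) = C, σ(τ(C)) = σ(C) = A, σ(τ(D)) = σ(G) = I, σ(τ(E)) = σ(D) = B, σ(τ(F)) = σ(E) = G, σ(τ(G)) = σ(F) = H, σ(τ(H)) = σ(H) = D, σ(τ(I)) = σ(I) = E.
Hence σ ∘ τ = [F C A I B G H D E].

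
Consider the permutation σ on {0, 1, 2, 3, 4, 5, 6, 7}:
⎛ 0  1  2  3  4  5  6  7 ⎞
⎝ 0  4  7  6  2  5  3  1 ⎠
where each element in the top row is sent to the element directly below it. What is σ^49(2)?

Tracing 2 → 7 → … returns to 2 after 4 steps, so 2 lies in a 4-cycle (1 4 2 7).
On a 4-cycle, σ^4 is the identity, so σ^49 = σ^1 there (49 ≡ 1 mod 4).
Stepping 1 place around the cycle: 2 → 7.

7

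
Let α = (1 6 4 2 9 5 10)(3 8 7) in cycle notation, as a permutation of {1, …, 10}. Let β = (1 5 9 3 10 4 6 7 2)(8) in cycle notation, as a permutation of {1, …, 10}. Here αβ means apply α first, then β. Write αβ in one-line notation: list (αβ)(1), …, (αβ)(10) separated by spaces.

7 3 8 1 4 6 10 2 9 5

(αβ)(x) = β(α(x)). Computing each image: β(α(1)) = β(6) = 7, β(α(2)) = β(9) = 3, β(α(3)) = β(8) = 8, β(α(4)) = β(2) = 1, β(α(5)) = β(10) = 4, β(α(6)) = β(4) = 6, β(α(7)) = β(3) = 10, β(α(8)) = β(7) = 2, β(α(9)) = β(5) = 9, β(α(10)) = β(1) = 5.
Hence αβ = [7 3 8 1 4 6 10 2 9 5].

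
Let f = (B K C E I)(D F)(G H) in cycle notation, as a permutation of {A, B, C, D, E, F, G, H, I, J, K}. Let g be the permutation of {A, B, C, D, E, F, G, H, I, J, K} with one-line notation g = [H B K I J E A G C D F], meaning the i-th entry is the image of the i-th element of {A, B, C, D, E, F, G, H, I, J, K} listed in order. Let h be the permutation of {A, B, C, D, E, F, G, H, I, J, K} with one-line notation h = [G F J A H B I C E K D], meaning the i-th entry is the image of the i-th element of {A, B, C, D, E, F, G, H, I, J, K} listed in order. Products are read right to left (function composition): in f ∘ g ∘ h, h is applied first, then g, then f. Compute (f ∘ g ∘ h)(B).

(f ∘ g ∘ h)(B) = f(g(h(B))). h(B) = F, then g(F) = E, then f(E) = I, so the result is I.

I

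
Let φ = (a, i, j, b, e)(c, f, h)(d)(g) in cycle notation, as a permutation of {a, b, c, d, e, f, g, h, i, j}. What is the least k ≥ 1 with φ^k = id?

The cycle type of φ is (5, 3, 1, 1).
The order of φ is the least common multiple of its cycle lengths: lcm(5, 3) = 15.

15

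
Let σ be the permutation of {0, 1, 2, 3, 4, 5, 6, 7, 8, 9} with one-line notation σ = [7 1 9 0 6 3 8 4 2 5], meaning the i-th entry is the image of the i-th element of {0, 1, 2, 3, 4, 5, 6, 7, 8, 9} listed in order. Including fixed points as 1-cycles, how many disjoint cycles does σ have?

2

The cycle decomposition is (0, 7, 4, 6, 8, 2, 9, 5, 3)(1), which has 2 cycles (counting 1-cycles).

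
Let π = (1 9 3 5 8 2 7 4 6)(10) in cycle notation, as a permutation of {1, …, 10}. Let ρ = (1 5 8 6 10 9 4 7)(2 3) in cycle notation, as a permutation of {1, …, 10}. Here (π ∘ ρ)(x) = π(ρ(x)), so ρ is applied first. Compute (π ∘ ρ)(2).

ρ(2) = 3, then π(3) = 5; composing gives (π ∘ ρ)(2) = 5.

5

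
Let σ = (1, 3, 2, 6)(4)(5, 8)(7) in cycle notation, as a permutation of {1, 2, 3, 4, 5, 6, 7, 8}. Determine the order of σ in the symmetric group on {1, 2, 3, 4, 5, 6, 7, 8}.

The disjoint cycles have lengths 4, 2, 1, 1.
Since disjoint cycles commute, ord(σ) = lcm(4, 2) = 4.

4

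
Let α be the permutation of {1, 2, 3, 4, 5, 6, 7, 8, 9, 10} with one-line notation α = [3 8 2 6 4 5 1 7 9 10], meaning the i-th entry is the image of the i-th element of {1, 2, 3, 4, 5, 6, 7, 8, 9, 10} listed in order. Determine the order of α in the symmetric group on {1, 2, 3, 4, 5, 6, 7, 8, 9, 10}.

15

Writing α as disjoint cycles, the cycle lengths are 5, 3, 1, 1.
Since disjoint cycles commute, ord(α) = lcm(5, 3) = 15.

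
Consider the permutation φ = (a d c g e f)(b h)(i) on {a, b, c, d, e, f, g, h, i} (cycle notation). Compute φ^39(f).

f lies in the 6-cycle (a d c g e f).
On a 6-cycle, φ^6 is the identity, so φ^39 = φ^3 there (39 ≡ 3 mod 6).
Stepping 3 places around the cycle: f → a → d → c.

c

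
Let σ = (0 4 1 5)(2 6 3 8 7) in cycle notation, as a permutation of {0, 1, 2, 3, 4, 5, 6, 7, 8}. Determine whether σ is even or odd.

odd

The cycle lengths are 5, 4.
A cycle of length ℓ contributes ℓ−1 transpositions, so σ is a product of 4 + 3 = 7 transpositions — odd.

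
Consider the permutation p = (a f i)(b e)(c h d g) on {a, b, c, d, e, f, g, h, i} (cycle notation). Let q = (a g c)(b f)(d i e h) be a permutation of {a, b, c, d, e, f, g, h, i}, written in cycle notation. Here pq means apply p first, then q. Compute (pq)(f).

First apply p: p(f) = i, then q(i) = e. Thus (pq)(f) = e.

e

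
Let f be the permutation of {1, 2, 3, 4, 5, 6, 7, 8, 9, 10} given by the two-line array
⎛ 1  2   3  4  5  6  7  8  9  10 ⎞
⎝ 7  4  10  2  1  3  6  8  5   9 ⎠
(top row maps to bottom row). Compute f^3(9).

Tracing 9 → 5 → … returns to 9 after 7 steps, so 9 lies in a 7-cycle (1, 7, 6, 3, 10, 9, 5).
Advancing 3 steps from 9: 9 → 5 → 1 → 7.

7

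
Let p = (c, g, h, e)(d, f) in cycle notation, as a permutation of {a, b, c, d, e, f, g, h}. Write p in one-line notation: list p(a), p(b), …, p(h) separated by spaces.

Reading each image from the cycles: a→a, b→b, c→g, d→f, e→c, f→d, g→h, h→e.
So the one-line form is a b g f c d h e.

a b g f c d h e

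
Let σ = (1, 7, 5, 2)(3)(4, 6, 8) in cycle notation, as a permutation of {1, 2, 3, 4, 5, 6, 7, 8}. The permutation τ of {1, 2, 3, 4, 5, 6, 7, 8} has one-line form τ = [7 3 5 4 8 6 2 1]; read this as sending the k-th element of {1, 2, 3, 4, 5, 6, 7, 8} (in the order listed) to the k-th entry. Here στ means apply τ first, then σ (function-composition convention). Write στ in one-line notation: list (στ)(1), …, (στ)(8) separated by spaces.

5 3 2 6 4 8 1 7

Chase each element through τ then σ: 1 → 7 → 5; 2 → 3 → 3; 3 → 5 → 2; 4 → 4 → 6; 5 → 8 → 4; 6 → 6 → 8; 7 → 2 → 1; 8 → 1 → 7.
Collecting the images, στ = [5 3 2 6 4 8 1 7].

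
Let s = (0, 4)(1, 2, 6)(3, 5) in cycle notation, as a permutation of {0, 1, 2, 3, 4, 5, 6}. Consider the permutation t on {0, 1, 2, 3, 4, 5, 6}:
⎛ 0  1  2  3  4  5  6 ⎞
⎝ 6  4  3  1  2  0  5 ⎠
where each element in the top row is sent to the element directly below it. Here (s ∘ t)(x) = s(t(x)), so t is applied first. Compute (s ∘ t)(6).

3

(s ∘ t)(6) = s(t(6)). t(6) = 5, then s(5) = 3. So (s ∘ t)(6) = 3.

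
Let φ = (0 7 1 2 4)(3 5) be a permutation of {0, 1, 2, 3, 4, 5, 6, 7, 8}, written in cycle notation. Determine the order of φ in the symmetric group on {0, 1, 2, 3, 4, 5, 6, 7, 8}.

The cycle type of φ is (5, 2, 1, 1).
Since disjoint cycles commute, ord(φ) = lcm(5, 2) = 10.

10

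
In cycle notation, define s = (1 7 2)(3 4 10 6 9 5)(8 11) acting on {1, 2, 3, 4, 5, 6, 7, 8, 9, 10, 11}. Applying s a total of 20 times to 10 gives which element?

9

10 lies in the 6-cycle (3 4 10 6 9 5).
Since the cycle has length 6, s^20 acts on it the same as s^2 (20 mod 6 = 2).
Stepping 2 places around the cycle: 10 → 6 → 9.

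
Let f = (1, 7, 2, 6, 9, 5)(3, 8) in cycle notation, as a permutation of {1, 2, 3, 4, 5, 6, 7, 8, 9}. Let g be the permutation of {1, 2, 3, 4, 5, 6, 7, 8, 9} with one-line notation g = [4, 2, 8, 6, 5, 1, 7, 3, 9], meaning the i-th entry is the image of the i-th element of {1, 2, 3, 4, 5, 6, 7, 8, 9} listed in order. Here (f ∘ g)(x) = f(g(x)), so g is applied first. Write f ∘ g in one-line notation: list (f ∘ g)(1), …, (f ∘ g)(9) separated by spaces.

4 6 3 9 1 7 2 8 5

(f ∘ g)(x) = f(g(x)). Computing each image: f(g(1)) = f(4) = 4, f(g(2)) = f(2) = 6, f(g(3)) = f(8) = 3, f(g(4)) = f(6) = 9, f(g(5)) = f(5) = 1, f(g(6)) = f(1) = 7, f(g(7)) = f(7) = 2, f(g(8)) = f(3) = 8, f(g(9)) = f(9) = 5.
Hence f ∘ g = [4 6 3 9 1 7 2 8 5].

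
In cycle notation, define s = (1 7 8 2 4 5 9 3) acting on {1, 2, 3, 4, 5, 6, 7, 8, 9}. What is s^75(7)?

4

7 lies in the 8-cycle (1 7 8 2 4 5 9 3).
Powers repeat with period 8 on this cycle, and 75 mod 8 = 3, so s^75(7) = s^3(7).
Stepping 3 places around the cycle: 7 → 8 → 2 → 4.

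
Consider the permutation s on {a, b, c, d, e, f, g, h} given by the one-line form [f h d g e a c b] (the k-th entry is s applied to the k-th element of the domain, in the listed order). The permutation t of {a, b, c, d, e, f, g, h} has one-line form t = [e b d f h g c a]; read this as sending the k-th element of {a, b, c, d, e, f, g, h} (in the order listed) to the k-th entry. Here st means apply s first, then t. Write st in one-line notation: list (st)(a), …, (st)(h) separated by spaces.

g a f c h e d b

Chase each element through s then t: a → f → g; b → h → a; c → d → f; d → g → c; e → e → h; f → a → e; g → c → d; h → b → b.
Collecting the images, st = [g a f c h e d b].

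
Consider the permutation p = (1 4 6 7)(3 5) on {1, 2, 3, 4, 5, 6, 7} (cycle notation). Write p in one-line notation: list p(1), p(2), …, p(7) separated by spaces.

Reading each image from the cycles: 1↦4, 2↦2, 3↦5, 4↦6, 5↦3, 6↦7, 7↦1.
So the one-line form is 4 2 5 6 3 7 1.

4 2 5 6 3 7 1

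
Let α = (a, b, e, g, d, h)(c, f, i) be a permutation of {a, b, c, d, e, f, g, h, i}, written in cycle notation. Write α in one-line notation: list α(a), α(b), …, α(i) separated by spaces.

Reading each image from the cycles: a→b, b→e, c→f, d→h, e→g, f→i, g→d, h→a, i→c.
Listing these in domain order gives b e f h g i d a c.

b e f h g i d a c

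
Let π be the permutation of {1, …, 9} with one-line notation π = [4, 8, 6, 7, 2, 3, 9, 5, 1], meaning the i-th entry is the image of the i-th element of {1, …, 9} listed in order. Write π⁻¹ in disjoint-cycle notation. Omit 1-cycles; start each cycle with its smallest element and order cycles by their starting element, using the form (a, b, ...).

(1, 9, 7, 4)(2, 5, 8)(3, 6)

First write π in disjoint cycles: (1, 4, 7, 9)(2, 8, 5)(3, 6).
The inverse reverses every cycle; in canonical form, π⁻¹ = (1, 9, 7, 4)(2, 5, 8)(3, 6).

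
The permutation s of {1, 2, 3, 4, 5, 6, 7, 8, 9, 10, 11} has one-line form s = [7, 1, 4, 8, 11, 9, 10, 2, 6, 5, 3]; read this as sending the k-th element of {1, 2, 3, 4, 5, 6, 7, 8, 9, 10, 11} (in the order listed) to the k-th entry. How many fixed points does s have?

No element satisfies s(x) = x, so there are 0 fixed points.

0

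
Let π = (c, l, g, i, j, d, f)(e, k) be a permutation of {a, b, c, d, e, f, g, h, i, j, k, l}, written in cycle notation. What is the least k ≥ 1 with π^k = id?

The cycle type of π is (7, 2, 1, 1, 1).
The order of π is the least common multiple of its cycle lengths: lcm(7, 2) = 14.

14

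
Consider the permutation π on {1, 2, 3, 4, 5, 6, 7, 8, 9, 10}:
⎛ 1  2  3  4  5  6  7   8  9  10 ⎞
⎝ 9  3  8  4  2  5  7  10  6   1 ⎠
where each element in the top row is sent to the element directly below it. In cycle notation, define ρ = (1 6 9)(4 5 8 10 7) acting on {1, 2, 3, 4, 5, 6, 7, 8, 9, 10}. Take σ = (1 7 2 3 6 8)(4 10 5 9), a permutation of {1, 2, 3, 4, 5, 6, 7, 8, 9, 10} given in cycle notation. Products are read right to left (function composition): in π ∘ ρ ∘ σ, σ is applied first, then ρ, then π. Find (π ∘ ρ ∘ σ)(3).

6

Apply the permutations in order: σ(3) = 6, then ρ(6) = 9, then π(9) = 6. So (π ∘ ρ ∘ σ)(3) = 6.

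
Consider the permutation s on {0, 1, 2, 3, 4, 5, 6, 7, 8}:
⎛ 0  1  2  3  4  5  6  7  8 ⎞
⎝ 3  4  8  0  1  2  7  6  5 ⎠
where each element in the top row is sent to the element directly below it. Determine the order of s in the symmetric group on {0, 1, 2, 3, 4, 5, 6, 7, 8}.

6

Writing s as disjoint cycles, the cycle lengths are 3, 2, 2, 2.
The order is lcm(3, 2, 2, 2) = 6.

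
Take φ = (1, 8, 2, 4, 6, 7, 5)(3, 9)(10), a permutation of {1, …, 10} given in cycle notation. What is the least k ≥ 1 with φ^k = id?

The disjoint cycles have lengths 7, 2, 1.
The order is lcm(7, 2) = 14.

14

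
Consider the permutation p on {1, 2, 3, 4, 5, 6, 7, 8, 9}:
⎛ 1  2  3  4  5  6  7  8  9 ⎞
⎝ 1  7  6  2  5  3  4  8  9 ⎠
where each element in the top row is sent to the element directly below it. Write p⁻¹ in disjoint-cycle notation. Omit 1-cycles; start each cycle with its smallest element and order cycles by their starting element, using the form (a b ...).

First write p in disjoint cycles: (2 7 4)(3 6).
The inverse reverses every cycle; in canonical form, p⁻¹ = (2 4 7)(3 6).

(2 4 7)(3 6)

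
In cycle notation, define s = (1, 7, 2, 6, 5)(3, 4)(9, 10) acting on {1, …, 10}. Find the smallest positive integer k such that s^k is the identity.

The cycle type of s is (5, 2, 2, 1).
The order of s is the least common multiple of its cycle lengths: lcm(5, 2, 2) = 10.

10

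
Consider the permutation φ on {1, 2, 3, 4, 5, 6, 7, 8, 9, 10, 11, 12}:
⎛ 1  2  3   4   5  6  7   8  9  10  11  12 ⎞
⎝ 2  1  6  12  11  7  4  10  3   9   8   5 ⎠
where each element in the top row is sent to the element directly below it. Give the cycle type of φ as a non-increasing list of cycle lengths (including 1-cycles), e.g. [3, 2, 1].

[10, 2]

The disjoint cycles are (1 2)(3 6 7 4 12 5 11 8 10 9), with lengths 10, 2 in non-increasing order.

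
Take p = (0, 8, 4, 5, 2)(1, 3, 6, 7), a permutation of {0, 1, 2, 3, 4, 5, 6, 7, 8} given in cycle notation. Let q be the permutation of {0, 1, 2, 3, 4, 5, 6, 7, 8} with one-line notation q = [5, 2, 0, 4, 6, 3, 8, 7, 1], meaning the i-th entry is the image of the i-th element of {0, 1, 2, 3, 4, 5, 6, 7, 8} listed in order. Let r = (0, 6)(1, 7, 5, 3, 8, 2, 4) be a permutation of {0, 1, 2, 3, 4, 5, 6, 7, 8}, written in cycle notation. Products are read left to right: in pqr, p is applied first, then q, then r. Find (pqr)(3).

Apply the permutations in order: p(3) = 6, then q(6) = 8, then r(8) = 2. So (pqr)(3) = 2.

2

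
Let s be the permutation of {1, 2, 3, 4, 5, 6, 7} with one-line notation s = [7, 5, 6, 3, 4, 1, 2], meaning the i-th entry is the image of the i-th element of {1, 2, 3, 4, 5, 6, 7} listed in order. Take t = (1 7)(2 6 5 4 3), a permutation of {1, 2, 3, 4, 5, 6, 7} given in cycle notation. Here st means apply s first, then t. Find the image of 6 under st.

(st)(6) = t(s(6)). s(6) = 1, then t(1) = 7. So (st)(6) = 7.

7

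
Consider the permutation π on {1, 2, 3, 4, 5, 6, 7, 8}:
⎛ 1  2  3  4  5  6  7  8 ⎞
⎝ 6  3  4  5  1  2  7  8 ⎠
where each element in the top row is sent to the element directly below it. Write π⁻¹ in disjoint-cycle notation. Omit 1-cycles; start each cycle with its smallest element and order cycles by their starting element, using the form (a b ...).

(1 5 4 3 2 6)

First write π in disjoint cycles: (1 6 2 3 4 5).
The inverse reverses every cycle; in canonical form, π⁻¹ = (1 5 4 3 2 6).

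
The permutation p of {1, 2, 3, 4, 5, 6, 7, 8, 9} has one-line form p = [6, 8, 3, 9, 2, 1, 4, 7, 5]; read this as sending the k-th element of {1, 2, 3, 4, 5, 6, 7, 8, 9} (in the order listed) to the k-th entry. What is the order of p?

6

Writing p as disjoint cycles, the cycle lengths are 6, 2, 1.
The order is lcm(6, 2) = 6.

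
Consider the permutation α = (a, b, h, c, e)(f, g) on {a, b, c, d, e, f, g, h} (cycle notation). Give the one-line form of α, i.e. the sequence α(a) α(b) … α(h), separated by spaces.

Image by image: a→b, b→h, c→e, d→d, e→a, f→g, g→f, h→c.
So the one-line form is b h e d a g f c.

b h e d a g f c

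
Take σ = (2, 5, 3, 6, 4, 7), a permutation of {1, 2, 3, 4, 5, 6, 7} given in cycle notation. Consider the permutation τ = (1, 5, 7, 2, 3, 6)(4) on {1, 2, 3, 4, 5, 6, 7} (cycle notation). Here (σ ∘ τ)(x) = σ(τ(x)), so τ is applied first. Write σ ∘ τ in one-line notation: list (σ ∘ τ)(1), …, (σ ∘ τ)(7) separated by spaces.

3 6 4 7 2 1 5

Chase each element through τ then σ: 1 → 5 → 3; 2 → 3 → 6; 3 → 6 → 4; 4 → 4 → 7; 5 → 7 → 2; 6 → 1 → 1; 7 → 2 → 5.
Collecting the images, σ ∘ τ = [3 6 4 7 2 1 5].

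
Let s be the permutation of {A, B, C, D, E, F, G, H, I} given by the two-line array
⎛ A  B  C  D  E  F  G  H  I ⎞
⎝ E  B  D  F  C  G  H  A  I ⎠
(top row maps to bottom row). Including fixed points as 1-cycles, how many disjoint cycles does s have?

3

The cycle decomposition is (A, E, C, D, F, G, H)(B)(I), which has 3 cycles (counting 1-cycles).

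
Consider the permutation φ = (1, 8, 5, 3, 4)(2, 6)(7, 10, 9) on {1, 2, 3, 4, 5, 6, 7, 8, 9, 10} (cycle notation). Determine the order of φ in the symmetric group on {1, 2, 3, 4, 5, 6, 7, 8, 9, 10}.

The disjoint cycles have lengths 5, 3, 2.
The order is lcm(5, 3, 2) = 30.

30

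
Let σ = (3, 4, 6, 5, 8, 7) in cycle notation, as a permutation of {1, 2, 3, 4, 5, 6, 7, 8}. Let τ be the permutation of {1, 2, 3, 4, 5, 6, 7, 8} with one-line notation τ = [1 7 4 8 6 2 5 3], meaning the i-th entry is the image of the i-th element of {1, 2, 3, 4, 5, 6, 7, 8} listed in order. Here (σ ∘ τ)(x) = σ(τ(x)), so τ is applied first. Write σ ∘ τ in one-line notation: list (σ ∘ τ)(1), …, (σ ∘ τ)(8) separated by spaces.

1 3 6 7 5 2 8 4

(σ ∘ τ)(x) = σ(τ(x)). Computing each image: σ(τ(1)) = σ(1) = 1, σ(τ(2)) = σ(7) = 3, σ(τ(3)) = σ(4) = 6, σ(τ(4)) = σ(8) = 7, σ(τ(5)) = σ(6) = 5, σ(τ(6)) = σ(2) = 2, σ(τ(7)) = σ(5) = 8, σ(τ(8)) = σ(3) = 4.
Hence σ ∘ τ = [1 3 6 7 5 2 8 4].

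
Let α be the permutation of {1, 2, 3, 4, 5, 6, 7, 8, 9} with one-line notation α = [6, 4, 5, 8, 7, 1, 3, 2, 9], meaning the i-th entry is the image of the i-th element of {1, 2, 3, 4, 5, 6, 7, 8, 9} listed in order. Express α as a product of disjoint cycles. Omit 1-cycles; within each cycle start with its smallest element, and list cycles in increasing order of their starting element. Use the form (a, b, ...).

(1, 6)(2, 4, 8)(3, 5, 7)

From 1: 1 → 6 → 1, closing the cycle (1, 6).
Continuing from each remaining unvisited element yields (1, 6)(2, 4, 8)(3, 5, 7).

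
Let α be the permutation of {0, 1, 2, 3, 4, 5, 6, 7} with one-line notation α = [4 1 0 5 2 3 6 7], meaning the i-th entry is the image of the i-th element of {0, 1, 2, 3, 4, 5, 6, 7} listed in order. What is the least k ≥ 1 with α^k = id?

The disjoint-cycle form of α has cycle lengths 3, 2, 1, 1, 1.
Since disjoint cycles commute, ord(α) = lcm(3, 2) = 6.

6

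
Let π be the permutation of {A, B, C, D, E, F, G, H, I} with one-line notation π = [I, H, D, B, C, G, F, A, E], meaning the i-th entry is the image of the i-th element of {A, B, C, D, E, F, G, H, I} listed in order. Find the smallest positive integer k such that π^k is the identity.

14

Decomposing into disjoint cycles gives cycle lengths 7, 2.
The order of π is the least common multiple of its cycle lengths: lcm(7, 2) = 14.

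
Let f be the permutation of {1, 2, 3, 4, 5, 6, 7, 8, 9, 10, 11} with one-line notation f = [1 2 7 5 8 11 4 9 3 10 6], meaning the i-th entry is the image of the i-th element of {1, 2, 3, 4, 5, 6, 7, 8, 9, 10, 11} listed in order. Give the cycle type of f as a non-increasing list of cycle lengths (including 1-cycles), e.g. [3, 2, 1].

The disjoint cycles are (1)(2)(3, 7, 4, 5, 8, 9)(6, 11)(10), with lengths 6, 2, 1, 1, 1 in non-increasing order.

[6, 2, 1, 1, 1]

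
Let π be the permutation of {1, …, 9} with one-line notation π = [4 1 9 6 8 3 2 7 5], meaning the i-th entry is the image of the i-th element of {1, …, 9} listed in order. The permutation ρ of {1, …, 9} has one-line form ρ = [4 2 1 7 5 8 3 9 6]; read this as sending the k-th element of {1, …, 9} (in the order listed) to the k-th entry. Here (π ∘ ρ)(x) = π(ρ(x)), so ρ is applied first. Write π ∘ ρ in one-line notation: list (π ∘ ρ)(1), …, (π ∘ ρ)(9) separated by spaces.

(π ∘ ρ)(x) = π(ρ(x)). Computing each image: π(ρ(1)) = π(4) = 6, π(ρ(2)) = π(2) = 1, π(ρ(3)) = π(1) = 4, π(ρ(4)) = π(7) = 2, π(ρ(5)) = π(5) = 8, π(ρ(6)) = π(8) = 7, π(ρ(7)) = π(3) = 9, π(ρ(8)) = π(9) = 5, π(ρ(9)) = π(6) = 3.
Hence π ∘ ρ = [6 1 4 2 8 7 9 5 3].

6 1 4 2 8 7 9 5 3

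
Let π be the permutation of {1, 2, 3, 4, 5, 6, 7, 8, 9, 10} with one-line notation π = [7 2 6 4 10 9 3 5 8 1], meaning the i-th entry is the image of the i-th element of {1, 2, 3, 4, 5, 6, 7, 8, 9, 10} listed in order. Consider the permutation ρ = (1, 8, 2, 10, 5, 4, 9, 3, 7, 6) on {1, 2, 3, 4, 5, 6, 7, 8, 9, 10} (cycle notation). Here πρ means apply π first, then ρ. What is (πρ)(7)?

π(7) = 3, then ρ(3) = 7; composing gives (πρ)(7) = 7.

7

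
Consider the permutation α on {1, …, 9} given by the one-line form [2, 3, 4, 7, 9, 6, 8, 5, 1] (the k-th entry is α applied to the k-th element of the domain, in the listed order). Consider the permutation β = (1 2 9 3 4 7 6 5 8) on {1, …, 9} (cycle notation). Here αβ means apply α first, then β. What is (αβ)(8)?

8

α(8) = 5, then β(5) = 8; composing gives (αβ)(8) = 8.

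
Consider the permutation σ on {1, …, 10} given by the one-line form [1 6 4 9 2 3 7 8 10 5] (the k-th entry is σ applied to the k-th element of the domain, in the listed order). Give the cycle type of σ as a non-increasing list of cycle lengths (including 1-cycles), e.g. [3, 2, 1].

The disjoint cycles are (1)(2, 6, 3, 4, 9, 10, 5)(7)(8), with lengths 7, 1, 1, 1 in non-increasing order.

[7, 1, 1, 1]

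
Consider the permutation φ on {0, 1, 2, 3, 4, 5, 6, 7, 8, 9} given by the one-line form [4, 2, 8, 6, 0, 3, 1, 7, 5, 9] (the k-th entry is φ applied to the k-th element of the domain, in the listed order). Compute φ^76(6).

Tracing 6 → 1 → … returns to 6 after 6 steps, so 6 lies in a 6-cycle (1 2 8 5 3 6).
Powers repeat with period 6 on this cycle, and 76 mod 6 = 4, so φ^76(6) = φ^4(6).
Advancing 4 steps from 6: 6 → 1 → 2 → 8 → 5.

5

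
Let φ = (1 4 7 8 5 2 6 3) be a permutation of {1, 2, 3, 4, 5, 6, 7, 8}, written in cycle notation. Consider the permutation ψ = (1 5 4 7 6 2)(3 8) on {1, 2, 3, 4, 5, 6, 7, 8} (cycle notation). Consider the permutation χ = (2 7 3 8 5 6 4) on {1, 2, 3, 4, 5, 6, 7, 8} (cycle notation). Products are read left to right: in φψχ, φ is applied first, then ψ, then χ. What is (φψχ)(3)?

6

Apply the permutations in order: φ(3) = 1, then ψ(1) = 5, then χ(5) = 6. So (φψχ)(3) = 6.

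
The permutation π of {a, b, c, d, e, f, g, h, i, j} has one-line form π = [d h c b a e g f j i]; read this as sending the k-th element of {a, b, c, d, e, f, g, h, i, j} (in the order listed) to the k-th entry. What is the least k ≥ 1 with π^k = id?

6

The disjoint-cycle form of π has cycle lengths 6, 2, 1, 1.
The order of π is the least common multiple of its cycle lengths: lcm(6, 2) = 6.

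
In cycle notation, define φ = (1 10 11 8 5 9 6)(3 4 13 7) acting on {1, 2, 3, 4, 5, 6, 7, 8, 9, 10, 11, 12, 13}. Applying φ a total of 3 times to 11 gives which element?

9

11 lies in the 7-cycle (1 10 11 8 5 9 6).
Stepping 3 places around the cycle: 11 → 8 → 5 → 9.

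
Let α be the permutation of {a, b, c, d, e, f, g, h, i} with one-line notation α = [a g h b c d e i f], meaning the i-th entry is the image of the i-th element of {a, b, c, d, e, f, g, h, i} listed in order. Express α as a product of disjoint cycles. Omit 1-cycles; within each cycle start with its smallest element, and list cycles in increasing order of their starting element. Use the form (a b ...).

(b g e c h i f d)

Iterating α from b gives b → g → e → c → h → i → f → d → b; that is the 8-cycle (b g e c h i f d).
Continuing from each remaining unvisited element yields (b g e c h i f d).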